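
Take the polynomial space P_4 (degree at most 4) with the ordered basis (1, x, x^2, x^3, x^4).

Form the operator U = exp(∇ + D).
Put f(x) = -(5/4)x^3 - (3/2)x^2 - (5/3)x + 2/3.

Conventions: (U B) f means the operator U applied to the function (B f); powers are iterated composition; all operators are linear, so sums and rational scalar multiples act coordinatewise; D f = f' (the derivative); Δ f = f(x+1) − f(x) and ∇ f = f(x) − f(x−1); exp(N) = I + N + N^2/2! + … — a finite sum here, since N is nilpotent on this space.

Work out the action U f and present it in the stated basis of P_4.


order-1 term: -(15/2)x^2 - (9/4)x - 37/12
order-2 term: -15x + 3/2
order-3 term: -10
the series for exp(∇ + D) f terminates at order 3
exp(∇ + D) f = -(5/4)x^3 - 9x^2 - (227/12)x - 131/12

the image equals g(x) = -(5/4)x^3 - 9x^2 - (227/12)x - 131/12


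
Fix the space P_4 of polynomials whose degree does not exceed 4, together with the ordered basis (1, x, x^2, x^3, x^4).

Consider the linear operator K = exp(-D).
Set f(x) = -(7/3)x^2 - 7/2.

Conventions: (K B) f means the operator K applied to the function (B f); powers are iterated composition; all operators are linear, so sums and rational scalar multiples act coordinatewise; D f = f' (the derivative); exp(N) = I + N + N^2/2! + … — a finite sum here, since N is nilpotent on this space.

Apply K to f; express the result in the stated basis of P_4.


the image equals g(x) = -(7/3)x^2 + (14/3)x - 35/6

order-1 term: (14/3)x
order-2 term: -7/3
the series for exp(-D) f terminates at order 2
exp(-D) f = -(7/3)x^2 + (14/3)x - 35/6


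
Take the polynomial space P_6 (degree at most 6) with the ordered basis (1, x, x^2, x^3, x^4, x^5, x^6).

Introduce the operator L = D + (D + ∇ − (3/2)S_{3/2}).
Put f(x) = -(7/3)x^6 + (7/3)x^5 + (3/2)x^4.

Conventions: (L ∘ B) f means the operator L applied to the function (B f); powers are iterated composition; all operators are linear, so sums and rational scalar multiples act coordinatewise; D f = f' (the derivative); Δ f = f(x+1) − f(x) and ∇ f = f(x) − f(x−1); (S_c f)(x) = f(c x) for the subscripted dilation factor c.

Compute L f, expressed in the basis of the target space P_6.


D f = -14x^5 + (35/3)x^4 + 6x^3
D f = -14x^5 + (35/3)x^4 + 6x^3
∇ f = -14x^5 + (140/3)x^4 - 64x^3 + (148/3)x^2 - (59/3)x + 19/6
S_{3/2} f = -(1701/64)x^6 + (567/32)x^5 + (243/32)x^4
(-(3/2)S_{3/2}) f = (5103/128)x^6 - (1701/64)x^5 - (729/64)x^4
(D + ∇ − (3/2)S_{3/2}) f = (5103/128)x^6 - (3493/64)x^5 + (9013/192)x^4 - 58x^3 + (148/3)x^2 - (59/3)x + 19/6
(D + (D + ∇ − (3/2)S_{3/2})) f = (5103/128)x^6 - (4389/64)x^5 + (3751/64)x^4 - 52x^3 + (148/3)x^2 - (59/3)x + 19/6

the result is g(x) = (5103/128)x^6 - (4389/64)x^5 + (3751/64)x^4 - 52x^3 + (148/3)x^2 - (59/3)x + 19/6


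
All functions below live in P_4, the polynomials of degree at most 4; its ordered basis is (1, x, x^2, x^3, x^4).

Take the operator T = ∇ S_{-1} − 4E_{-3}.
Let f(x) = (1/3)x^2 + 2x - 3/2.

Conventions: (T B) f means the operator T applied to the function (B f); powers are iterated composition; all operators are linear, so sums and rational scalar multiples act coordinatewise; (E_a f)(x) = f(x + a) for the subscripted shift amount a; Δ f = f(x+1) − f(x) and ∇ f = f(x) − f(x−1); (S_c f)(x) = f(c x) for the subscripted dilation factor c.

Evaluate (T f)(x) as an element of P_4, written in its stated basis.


the image equals g(x) = -(4/3)x^2 + (2/3)x + 47/3

S_{-1} f = (1/3)x^2 - 2x - 3/2
∇ S_{-1} f = (2/3)x - 7/3
E_{-3} f = (1/3)x^2 - 9/2
(-4E_{-3}) f = -(4/3)x^2 + 18
(∇ S_{-1} − 4E_{-3}) f = -(4/3)x^2 + (2/3)x + 47/3


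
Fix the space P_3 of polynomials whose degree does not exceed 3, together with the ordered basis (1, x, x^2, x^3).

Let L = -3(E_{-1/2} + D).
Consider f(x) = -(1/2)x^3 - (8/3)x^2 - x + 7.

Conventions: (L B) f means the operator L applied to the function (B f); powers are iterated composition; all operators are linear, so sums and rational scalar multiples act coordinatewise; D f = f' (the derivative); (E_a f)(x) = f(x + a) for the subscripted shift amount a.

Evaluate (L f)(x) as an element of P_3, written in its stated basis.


the result is g(x) = (3/2)x^3 + (41/4)x^2 + (97/8)x - 283/16

E_{-1/2} f = -(1/2)x^3 - (23/12)x^2 + (31/24)x + 331/48
D f = -(3/2)x^2 - (16/3)x - 1
(E_{-1/2} + D) f = -(1/2)x^3 - (41/12)x^2 - (97/24)x + 283/48
(-3(E_{-1/2} + D)) f = (3/2)x^3 + (41/4)x^2 + (97/8)x - 283/16


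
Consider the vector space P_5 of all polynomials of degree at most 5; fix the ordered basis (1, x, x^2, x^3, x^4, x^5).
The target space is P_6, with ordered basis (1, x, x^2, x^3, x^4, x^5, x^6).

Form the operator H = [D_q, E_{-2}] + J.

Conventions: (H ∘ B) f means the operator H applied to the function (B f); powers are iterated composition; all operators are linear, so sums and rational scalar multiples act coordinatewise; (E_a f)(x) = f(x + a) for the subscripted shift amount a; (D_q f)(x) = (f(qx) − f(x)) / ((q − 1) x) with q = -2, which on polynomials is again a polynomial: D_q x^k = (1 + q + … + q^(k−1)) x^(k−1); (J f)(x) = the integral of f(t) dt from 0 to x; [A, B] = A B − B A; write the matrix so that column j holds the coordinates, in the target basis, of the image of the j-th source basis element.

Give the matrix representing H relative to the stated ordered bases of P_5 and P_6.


the matrix is [[0, 0, -6, 0, -72, -96]; [1, 0, 0, 18, 36, 432]; [0, 1/2, 0, 0, -54, -144]; [0, 0, 1/3, 0, 0, 138]; [0, 0, 0, 1/4, 0, 0]; [0, 0, 0, 0, 1/5, 0]; [0, 0, 0, 0, 0, 1/6]] (rows listed top to bottom)

image of 1: x
image of x: (1/2)x^2
image of x^2: (1/3)x^3 - 6
image of x^3: (1/4)x^4 + 18x
image of x^4: (1/5)x^5 - 54x^2 + 36x - 72
image of x^5: (1/6)x^6 + 138x^3 - 144x^2 + 432x - 96
each image's coordinates form column j of the matrix


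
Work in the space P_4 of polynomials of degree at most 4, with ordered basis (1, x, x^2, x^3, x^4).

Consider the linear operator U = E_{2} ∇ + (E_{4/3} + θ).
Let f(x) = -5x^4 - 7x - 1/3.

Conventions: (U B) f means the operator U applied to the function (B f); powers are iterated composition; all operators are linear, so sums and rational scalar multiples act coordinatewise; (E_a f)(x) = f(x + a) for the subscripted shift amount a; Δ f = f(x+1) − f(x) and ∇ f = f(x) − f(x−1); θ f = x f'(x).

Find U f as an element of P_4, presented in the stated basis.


∇ f = -20x^3 + 30x^2 - 20x - 2
E_{2} ∇ f = -20x^3 - 90x^2 - 140x - 82
E_{4/3} f = -5x^4 - (80/3)x^3 - (160/3)x^2 - (1469/27)x - 2063/81
θ f = -20x^4 - 7x
(E_{4/3} + θ) f = -25x^4 - (80/3)x^3 - (160/3)x^2 - (1658/27)x - 2063/81
(E_{2} ∇ + (E_{4/3} + θ)) f = -25x^4 - (140/3)x^3 - (430/3)x^2 - (5438/27)x - 8705/81

the result is g(x) = -25x^4 - (140/3)x^3 - (430/3)x^2 - (5438/27)x - 8705/81


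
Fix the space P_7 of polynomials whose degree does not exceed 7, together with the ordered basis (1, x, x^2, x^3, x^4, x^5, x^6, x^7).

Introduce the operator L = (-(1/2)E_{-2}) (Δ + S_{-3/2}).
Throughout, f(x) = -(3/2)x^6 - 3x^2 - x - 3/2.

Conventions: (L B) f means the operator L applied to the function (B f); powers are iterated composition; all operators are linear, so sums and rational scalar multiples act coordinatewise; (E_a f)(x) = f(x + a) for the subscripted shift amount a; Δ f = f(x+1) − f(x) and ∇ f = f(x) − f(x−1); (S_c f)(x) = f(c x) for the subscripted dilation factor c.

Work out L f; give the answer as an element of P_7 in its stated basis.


Δ f = -9x^5 - (45/2)x^4 - 30x^3 - (45/2)x^2 - 15x - 11/2
S_{-3/2} f = -(2187/128)x^6 - (27/4)x^2 + (3/2)x - 3/2
(Δ + S_{-3/2}) f = -(2187/128)x^6 - 9x^5 - (45/2)x^4 - 30x^3 - (117/4)x^2 - (27/2)x - 7
E_{-2} (Δ + S_{-3/2}) f = -(2187/128)x^6 + (6273/32)x^5 - (30645/32)x^4 + (10095/4)x^3 - (30159/8)x^2 + 3024x - 2045/2
(-(1/2)E_{-2}) (Δ + S_{-3/2}) f = (2187/256)x^6 - (6273/64)x^5 + (30645/64)x^4 - (10095/8)x^3 + (30159/16)x^2 - 1512x + 2045/4

the image equals g(x) = (2187/256)x^6 - (6273/64)x^5 + (30645/64)x^4 - (10095/8)x^3 + (30159/16)x^2 - 1512x + 2045/4


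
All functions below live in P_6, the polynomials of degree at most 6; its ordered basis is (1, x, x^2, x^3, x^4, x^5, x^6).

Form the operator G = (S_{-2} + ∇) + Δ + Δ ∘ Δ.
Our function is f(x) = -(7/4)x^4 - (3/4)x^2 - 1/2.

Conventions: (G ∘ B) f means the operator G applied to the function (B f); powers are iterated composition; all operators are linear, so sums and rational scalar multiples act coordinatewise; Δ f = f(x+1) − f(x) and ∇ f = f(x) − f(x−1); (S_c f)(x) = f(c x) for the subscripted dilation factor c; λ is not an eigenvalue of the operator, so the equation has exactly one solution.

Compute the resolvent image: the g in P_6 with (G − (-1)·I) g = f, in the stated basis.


write g with unknown coordinates in the stated basis and equate coefficients in (G − (-1)·I) g = f
solving from the highest basis element down gives g = -(7/68)x^4 - (2/17)x^3 + (81/340)x^2 - (259/85)x + 15/4
check: G g = -(28/17)x^4 + (2/17)x^3 - (84/85)x^2 + (259/85)x - 17/4
so G g − (-1)·g = -(7/4)x^4 - (3/4)x^2 - 1/2 = f ✓

g(x) = -(7/68)x^4 - (2/17)x^3 + (81/340)x^2 - (259/85)x + 15/4


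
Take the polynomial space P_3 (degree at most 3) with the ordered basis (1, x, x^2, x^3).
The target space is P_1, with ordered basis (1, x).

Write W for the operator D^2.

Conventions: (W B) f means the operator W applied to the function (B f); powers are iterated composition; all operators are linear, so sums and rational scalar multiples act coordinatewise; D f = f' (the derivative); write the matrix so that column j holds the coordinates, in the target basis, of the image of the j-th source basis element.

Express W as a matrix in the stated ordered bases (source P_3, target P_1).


the matrix is [[0, 0, 2, 0]; [0, 0, 0, 6]] (rows listed top to bottom)

image of 1: 0
image of x: 0
image of x^2: 2
image of x^3: 6x
each image's coordinates form column j of the matrix


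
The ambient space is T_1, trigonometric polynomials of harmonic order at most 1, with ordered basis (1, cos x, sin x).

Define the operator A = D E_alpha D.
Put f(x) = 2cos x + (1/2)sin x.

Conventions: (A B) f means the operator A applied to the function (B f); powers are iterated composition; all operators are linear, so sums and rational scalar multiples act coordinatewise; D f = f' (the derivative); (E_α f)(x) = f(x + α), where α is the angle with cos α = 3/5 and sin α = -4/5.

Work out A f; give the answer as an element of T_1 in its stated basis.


D f = (1/2)cos x - 2sin x
E_alpha D f = (19/10)cos x - (4/5)sin x
D E_alpha D f = -(4/5)cos x - (19/10)sin x

the image equals g(x) = -(4/5)cos x - (19/10)sin x


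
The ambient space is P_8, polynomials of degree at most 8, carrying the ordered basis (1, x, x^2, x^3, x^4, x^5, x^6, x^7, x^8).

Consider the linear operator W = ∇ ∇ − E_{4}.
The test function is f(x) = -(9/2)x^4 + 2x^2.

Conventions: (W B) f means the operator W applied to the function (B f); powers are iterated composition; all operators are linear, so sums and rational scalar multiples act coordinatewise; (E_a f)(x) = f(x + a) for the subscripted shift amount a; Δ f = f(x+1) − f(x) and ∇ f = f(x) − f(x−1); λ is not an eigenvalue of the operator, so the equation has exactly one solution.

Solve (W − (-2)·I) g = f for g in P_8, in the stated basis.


the image equals g(x) = -(9/2)x^4 - 72x^3 - 1240x^2 - 14204x - 80305

write g with unknown coordinates in the stated basis and equate coefficients in (W − (-2)·I) g = f
solving from the highest basis element down gives g = -(9/2)x^4 - 72x^3 - 1240x^2 - 14204x - 80305
check: W g = (9/2)x^4 + 144x^3 + 2482x^2 + 28408x + 160610
so W g − (-2)·g = -(9/2)x^4 + 2x^2 = f ✓


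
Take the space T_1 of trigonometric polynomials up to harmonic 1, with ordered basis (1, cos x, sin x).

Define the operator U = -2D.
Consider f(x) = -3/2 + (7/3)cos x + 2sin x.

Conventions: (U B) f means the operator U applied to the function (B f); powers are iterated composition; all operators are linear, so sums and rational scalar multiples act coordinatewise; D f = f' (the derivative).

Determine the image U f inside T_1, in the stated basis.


g(x) = -4cos x + (14/3)sin x

D f = 2cos x - (7/3)sin x
(-2D) f = -4cos x + (14/3)sin x


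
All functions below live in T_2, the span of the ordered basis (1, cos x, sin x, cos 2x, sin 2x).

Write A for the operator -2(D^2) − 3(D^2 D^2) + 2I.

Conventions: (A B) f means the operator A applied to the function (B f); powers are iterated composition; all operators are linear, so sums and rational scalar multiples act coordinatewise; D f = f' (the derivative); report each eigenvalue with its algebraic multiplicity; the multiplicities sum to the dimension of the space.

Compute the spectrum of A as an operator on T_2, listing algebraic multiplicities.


λ = -38 (multiplicity 2), λ = 1 (multiplicity 2), λ = 2 (multiplicity 1)

image of 1: 2
image of cos x: cos x
image of sin x: sin x
image of cos 2x: -38cos 2x
image of sin 2x: -38sin 2x
the matrix is diagonal; its diagonal is (2, 1, 1, -38, -38)
for a triangular matrix the eigenvalues are the diagonal entries, with algebraic multiplicity their repetition count


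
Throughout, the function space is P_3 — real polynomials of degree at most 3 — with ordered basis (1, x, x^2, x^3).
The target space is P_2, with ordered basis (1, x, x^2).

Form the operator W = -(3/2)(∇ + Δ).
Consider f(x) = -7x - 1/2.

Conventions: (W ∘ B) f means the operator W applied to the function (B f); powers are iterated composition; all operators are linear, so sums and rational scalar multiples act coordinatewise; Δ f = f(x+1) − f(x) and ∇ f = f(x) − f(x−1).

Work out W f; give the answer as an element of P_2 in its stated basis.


∇ f = -7
Δ f = -7
(∇ + Δ) f = -14
(-(3/2)(∇ + Δ)) f = 21

the result is g(x) = 21


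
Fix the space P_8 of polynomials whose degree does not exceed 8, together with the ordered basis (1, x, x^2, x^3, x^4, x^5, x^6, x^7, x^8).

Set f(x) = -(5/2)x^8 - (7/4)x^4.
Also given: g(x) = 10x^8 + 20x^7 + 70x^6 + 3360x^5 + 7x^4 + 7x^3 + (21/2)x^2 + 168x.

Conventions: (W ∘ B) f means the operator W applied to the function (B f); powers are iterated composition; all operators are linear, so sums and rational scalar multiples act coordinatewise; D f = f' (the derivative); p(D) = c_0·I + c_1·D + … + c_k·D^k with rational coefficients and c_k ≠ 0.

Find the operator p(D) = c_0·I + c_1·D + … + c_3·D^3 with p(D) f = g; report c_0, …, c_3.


c_0 = -4, c_1 = -1, c_2 = -1/2, c_3 = -4

D^0 f = -(5/2)x^8 - (7/4)x^4
D^1 f = -20x^7 - 7x^3
D^2 f = -140x^6 - 21x^2
D^3 f = -840x^5 - 42x
matching coefficients of g against c_0 f + c_1 Df + … from the top degree down determines the c_i
solution: c_0 = -4, c_1 = -1, c_2 = -1/2, c_3 = -4


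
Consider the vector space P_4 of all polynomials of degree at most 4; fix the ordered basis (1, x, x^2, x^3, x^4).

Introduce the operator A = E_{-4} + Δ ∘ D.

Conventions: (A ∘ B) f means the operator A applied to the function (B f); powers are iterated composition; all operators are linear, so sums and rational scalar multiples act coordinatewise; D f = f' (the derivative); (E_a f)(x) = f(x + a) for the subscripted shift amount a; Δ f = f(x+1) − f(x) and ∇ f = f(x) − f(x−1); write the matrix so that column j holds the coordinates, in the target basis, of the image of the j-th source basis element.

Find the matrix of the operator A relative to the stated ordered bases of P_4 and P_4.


image of 1: 1
image of x: x - 4
image of x^2: x^2 - 8x + 18
image of x^3: x^3 - 12x^2 + 54x - 61
image of x^4: x^4 - 16x^3 + 108x^2 - 244x + 260
each image's coordinates form column j of the matrix

the matrix is [[1, -4, 18, -61, 260]; [0, 1, -8, 54, -244]; [0, 0, 1, -12, 108]; [0, 0, 0, 1, -16]; [0, 0, 0, 0, 1]] (rows listed top to bottom)


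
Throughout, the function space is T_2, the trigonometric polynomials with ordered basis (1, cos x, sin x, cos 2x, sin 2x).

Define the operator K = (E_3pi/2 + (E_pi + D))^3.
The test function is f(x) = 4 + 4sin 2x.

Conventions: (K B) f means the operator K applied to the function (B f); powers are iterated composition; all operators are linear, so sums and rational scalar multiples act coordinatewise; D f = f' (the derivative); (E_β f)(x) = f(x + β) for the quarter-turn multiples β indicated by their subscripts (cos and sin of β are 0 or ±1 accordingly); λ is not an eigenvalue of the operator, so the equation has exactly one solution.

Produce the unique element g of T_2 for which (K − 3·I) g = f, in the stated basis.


write g with unknown coordinates in the stated basis and equate coefficients in (K − 3·I) g = f
solving from the highest basis element down gives g = 4/5 + (32/73)cos 2x - (12/73)sin 2x
check: K g = 32/5 + (96/73)cos 2x + (256/73)sin 2x
so K g − 3·g = 4 + 4sin 2x = f ✓

the image equals g(x) = 4/5 + (32/73)cos 2x - (12/73)sin 2x


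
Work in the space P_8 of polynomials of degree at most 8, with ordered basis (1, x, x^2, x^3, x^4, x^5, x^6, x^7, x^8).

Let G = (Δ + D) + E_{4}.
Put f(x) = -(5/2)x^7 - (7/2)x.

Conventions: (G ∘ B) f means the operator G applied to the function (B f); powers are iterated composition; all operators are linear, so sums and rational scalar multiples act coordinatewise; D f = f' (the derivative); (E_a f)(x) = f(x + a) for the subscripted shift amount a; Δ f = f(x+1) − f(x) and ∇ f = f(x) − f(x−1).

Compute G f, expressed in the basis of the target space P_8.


g(x) = -(5/2)x^7 - 105x^6 - (1785/2)x^5 - (11375/2)x^4 - (44975/2)x^3 - (107625/2)x^2 - 71701x - 81967/2

Δ f = -(35/2)x^6 - (105/2)x^5 - (175/2)x^4 - (175/2)x^3 - (105/2)x^2 - (35/2)x - 6
D f = -(35/2)x^6 - 7/2
(Δ + D) f = -35x^6 - (105/2)x^5 - (175/2)x^4 - (175/2)x^3 - (105/2)x^2 - (35/2)x - 19/2
E_{4} f = -(5/2)x^7 - 70x^6 - 840x^5 - 5600x^4 - 22400x^3 - 53760x^2 - (143367/2)x - 40974
((Δ + D) + E_{4}) f = -(5/2)x^7 - 105x^6 - (1785/2)x^5 - (11375/2)x^4 - (44975/2)x^3 - (107625/2)x^2 - 71701x - 81967/2


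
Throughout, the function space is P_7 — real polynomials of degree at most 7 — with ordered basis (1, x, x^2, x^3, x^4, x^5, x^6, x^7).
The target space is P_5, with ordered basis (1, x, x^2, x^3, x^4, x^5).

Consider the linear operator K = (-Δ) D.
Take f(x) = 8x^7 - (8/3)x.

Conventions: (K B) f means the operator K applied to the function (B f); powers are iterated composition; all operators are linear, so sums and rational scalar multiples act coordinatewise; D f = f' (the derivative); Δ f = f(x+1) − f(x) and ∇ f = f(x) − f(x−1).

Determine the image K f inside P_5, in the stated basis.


the image equals g(x) = -336x^5 - 840x^4 - 1120x^3 - 840x^2 - 336x - 56

D f = 56x^6 - 8/3
Δ D f = 336x^5 + 840x^4 + 1120x^3 + 840x^2 + 336x + 56
(-Δ) D f = -336x^5 - 840x^4 - 1120x^3 - 840x^2 - 336x - 56


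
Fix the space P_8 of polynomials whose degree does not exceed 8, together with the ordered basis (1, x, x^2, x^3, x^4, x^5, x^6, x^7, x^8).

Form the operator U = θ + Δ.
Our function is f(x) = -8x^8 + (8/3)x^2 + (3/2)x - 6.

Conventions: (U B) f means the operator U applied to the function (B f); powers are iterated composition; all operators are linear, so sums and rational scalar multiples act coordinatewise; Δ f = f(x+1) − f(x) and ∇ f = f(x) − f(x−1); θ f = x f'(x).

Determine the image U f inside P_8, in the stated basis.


the image equals g(x) = -64x^8 - 64x^7 - 224x^6 - 448x^5 - 560x^4 - 448x^3 - (656/3)x^2 - (343/6)x - 23/6

θ f = -64x^8 + (16/3)x^2 + (3/2)x
Δ f = -64x^7 - 224x^6 - 448x^5 - 560x^4 - 448x^3 - 224x^2 - (176/3)x - 23/6
(θ + Δ) f = -64x^8 - 64x^7 - 224x^6 - 448x^5 - 560x^4 - 448x^3 - (656/3)x^2 - (343/6)x - 23/6


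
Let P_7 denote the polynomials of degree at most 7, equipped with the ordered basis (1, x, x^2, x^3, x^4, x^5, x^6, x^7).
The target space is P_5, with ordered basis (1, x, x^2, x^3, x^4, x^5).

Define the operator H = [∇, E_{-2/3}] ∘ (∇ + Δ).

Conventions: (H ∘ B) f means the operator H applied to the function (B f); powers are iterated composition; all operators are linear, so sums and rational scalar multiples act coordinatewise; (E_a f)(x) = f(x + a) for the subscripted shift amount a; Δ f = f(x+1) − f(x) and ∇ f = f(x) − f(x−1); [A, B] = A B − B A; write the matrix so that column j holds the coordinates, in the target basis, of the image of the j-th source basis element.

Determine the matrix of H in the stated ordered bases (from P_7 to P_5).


image of 1: 0
image of x: 0
image of x^2: 0
image of x^3: 0
image of x^4: 0
image of x^5: 0
image of x^6: 0
image of x^7: 0
each image's coordinates form column j of the matrix

the matrix is [[0, 0, 0, 0, 0, 0, 0, 0]; [0, 0, 0, 0, 0, 0, 0, 0]; [0, 0, 0, 0, 0, 0, 0, 0]; [0, 0, 0, 0, 0, 0, 0, 0]; [0, 0, 0, 0, 0, 0, 0, 0]; [0, 0, 0, 0, 0, 0, 0, 0]] (rows listed top to bottom)


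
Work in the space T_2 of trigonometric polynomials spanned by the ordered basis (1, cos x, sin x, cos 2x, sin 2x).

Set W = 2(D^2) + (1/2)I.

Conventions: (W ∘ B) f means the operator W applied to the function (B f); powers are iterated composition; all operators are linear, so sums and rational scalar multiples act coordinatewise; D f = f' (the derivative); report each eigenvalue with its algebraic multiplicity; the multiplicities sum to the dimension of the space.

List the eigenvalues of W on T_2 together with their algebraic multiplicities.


image of 1: 1/2
image of cos x: -(3/2)cos x
image of sin x: -(3/2)sin x
image of cos 2x: -(15/2)cos 2x
image of sin 2x: -(15/2)sin 2x
the matrix is diagonal; its diagonal is (1/2, -3/2, -3/2, -15/2, -15/2)
for a triangular matrix the eigenvalues are the diagonal entries, with algebraic multiplicity their repetition count

λ = -15/2 (multiplicity 2), λ = -3/2 (multiplicity 2), λ = 1/2 (multiplicity 1)


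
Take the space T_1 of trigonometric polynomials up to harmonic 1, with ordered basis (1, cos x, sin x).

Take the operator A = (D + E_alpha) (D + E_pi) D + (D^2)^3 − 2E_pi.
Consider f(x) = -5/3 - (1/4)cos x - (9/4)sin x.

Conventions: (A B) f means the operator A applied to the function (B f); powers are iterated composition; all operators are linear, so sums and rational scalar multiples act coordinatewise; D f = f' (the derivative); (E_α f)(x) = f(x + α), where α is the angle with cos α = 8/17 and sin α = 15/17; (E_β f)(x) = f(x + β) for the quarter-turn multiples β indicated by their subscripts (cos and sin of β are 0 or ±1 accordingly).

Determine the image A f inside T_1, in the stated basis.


the image equals g(x) = 10/3 + (319/68)cos x - (409/68)sin x

D f = -(9/4)cos x + (1/4)sin x
D D f = (1/4)cos x + (9/4)sin x
E_pi D f = (9/4)cos x - (1/4)sin x
(D + E_pi) D f = (5/2)cos x + 2sin x
D (D + E_pi) D f = 2cos x - (5/2)sin x
E_alpha (D + E_pi) D f = (50/17)cos x - (43/34)sin x
(D + E_alpha) (D + E_pi) D f = (84/17)cos x - (64/17)sin x
D f = -(9/4)cos x + (1/4)sin x
D D f = (1/4)cos x + (9/4)sin x
D D^2 f = (9/4)cos x - (1/4)sin x
D D D^2 f = -(1/4)cos x - (9/4)sin x
D D^2 D^2 f = -(9/4)cos x + (1/4)sin x
D D D^2 D^2 f = (1/4)cos x + (9/4)sin x
E_pi f = -5/3 + (1/4)cos x + (9/4)sin x
(-2E_pi) f = 10/3 - (1/2)cos x - (9/2)sin x
((D + E_alpha) (D + E_pi) D + (D^2)^3 − 2E_pi) f = 10/3 + (319/68)cos x - (409/68)sin x


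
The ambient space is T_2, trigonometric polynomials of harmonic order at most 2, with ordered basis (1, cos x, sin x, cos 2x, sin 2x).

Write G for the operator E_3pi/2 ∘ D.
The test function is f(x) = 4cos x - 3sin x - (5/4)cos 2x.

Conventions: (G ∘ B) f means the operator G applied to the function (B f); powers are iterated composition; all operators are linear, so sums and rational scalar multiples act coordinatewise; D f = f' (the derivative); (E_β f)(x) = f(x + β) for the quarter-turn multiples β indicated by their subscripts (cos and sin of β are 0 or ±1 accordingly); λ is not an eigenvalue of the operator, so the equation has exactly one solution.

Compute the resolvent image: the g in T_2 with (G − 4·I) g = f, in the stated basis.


the result is g(x) = -(4/3)cos x + sin x + (1/4)cos 2x + (1/8)sin 2x

write g with unknown coordinates in the stated basis and equate coefficients in (G − 4·I) g = f
solving from the highest basis element down gives g = -(4/3)cos x + sin x + (1/4)cos 2x + (1/8)sin 2x
check: G g = -(4/3)cos x + sin x - (1/4)cos 2x + (1/2)sin 2x
so G g − 4·g = 4cos x - 3sin x - (5/4)cos 2x = f ✓


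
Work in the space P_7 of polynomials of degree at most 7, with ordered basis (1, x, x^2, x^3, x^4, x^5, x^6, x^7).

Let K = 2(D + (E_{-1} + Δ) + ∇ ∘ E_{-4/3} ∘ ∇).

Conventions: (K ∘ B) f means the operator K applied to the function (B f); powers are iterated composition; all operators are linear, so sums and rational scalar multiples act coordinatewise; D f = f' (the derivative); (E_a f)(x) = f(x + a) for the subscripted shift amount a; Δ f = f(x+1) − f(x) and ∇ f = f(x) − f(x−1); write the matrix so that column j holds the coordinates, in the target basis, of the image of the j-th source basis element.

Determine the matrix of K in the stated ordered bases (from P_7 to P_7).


the matrix is [[2, 2, 8, -28, 416/3, -14980/27, 57056/27, -619948/81]; [0, 2, 4, 24, -112, 2080/3, -29960/9, 399392/27]; [0, 0, 2, 6, 48, -280, 2080, -104860/9]; [0, 0, 0, 2, 8, 80, -560, 14560/3]; [0, 0, 0, 0, 2, 10, 120, -980]; [0, 0, 0, 0, 0, 2, 12, 168]; [0, 0, 0, 0, 0, 0, 2, 14]; [0, 0, 0, 0, 0, 0, 0, 2]] (rows listed top to bottom)

image of 1: 2
image of x: 2x + 2
image of x^2: 2x^2 + 4x + 8
image of x^3: 2x^3 + 6x^2 + 24x - 28
image of x^4: 2x^4 + 8x^3 + 48x^2 - 112x + 416/3
image of x^5: 2x^5 + 10x^4 + 80x^3 - 280x^2 + (2080/3)x - 14980/27
image of x^6: 2x^6 + 12x^5 + 120x^4 - 560x^3 + 2080x^2 - (29960/9)x + 57056/27
image of x^7: 2x^7 + 14x^6 + 168x^5 - 980x^4 + (14560/3)x^3 - (104860/9)x^2 + (399392/27)x - 619948/81
each image's coordinates form column j of the matrix


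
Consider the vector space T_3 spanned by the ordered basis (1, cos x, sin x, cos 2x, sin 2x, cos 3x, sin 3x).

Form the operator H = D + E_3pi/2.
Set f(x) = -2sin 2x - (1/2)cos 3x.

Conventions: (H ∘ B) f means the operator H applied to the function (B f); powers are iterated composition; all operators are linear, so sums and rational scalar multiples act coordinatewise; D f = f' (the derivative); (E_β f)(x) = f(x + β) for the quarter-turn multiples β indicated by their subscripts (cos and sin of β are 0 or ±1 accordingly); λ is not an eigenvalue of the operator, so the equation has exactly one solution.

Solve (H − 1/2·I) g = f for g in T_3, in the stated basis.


the image equals g(x) = (16/25)cos 2x + (12/25)sin 2x + (1/65)cos 3x - (8/65)sin 3x

write g with unknown coordinates in the stated basis and equate coefficients in (H − 1/2·I) g = f
solving from the highest basis element down gives g = (16/25)cos 2x + (12/25)sin 2x + (1/65)cos 3x - (8/65)sin 3x
check: H g = (8/25)cos 2x - (44/25)sin 2x - (32/65)cos 3x - (4/65)sin 3x
so H g − 1/2·g = -2sin 2x - (1/2)cos 3x = f ✓


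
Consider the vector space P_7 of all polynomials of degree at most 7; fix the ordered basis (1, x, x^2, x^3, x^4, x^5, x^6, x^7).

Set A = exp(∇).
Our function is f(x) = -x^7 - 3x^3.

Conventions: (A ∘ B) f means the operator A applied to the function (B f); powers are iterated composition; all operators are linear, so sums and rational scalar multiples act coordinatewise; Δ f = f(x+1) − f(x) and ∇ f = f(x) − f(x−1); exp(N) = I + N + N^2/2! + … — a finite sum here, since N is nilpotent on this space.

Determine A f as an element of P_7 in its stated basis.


the image equals g(x) = -x^7 - 7x^6 + 35x^4 - 38x^3 - 51x^2 + 63x - 6

order-1 term: -7x^6 + 21x^5 - 35x^4 + 35x^3 - 30x^2 + 16x - 4
order-2 term: -21x^5 + 105x^4 - 245x^3 + 315x^2 - 226x + 72
order-3 term: -35x^4 + 210x^3 - 525x^2 + 630x - 304
order-4 term: -35x^3 + 210x^2 - 455x + 350
order-5 term: -21x^2 + 105x - 140
order-6 term: -7x + 21
order-7 term: -1
the series for exp(∇) f terminates at order 7
exp(∇) f = -x^7 - 7x^6 + 35x^4 - 38x^3 - 51x^2 + 63x - 6


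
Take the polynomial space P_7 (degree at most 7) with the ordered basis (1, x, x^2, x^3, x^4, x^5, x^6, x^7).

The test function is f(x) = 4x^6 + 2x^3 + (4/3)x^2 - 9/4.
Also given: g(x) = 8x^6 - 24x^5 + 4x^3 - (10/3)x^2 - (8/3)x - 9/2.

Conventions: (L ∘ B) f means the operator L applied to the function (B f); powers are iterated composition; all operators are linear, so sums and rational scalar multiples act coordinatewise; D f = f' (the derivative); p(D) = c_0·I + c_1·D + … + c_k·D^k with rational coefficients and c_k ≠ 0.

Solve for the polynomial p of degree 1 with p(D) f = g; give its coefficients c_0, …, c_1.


p(D) = 2·I − D, i.e. c_0 = 2, c_1 = -1

D^0 f = 4x^6 + 2x^3 + (4/3)x^2 - 9/4
D^1 f = 24x^5 + 6x^2 + (8/3)x
matching coefficients of g against c_0 f + c_1 Df + … from the top degree down determines the c_i
solution: c_0 = 2, c_1 = -1


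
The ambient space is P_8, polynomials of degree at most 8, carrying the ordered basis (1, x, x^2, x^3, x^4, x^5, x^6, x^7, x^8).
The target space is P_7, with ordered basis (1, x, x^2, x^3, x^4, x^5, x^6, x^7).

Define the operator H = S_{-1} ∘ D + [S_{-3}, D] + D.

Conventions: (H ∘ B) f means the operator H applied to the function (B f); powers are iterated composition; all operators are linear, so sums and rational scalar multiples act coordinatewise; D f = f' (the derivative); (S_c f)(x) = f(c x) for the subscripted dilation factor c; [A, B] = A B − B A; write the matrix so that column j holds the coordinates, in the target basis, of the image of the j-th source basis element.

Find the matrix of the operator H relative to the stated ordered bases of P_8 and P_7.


image of 1: 0
image of x: 6
image of x^2: -24x
image of x^3: 114x^2
image of x^4: -432x^3
image of x^5: 1630x^4
image of x^6: -5832x^5
image of x^7: 20426x^6
image of x^8: -69984x^7
each image's coordinates form column j of the matrix

the matrix is [[0, 6, 0, 0, 0, 0, 0, 0, 0]; [0, 0, -24, 0, 0, 0, 0, 0, 0]; [0, 0, 0, 114, 0, 0, 0, 0, 0]; [0, 0, 0, 0, -432, 0, 0, 0, 0]; [0, 0, 0, 0, 0, 1630, 0, 0, 0]; [0, 0, 0, 0, 0, 0, -5832, 0, 0]; [0, 0, 0, 0, 0, 0, 0, 20426, 0]; [0, 0, 0, 0, 0, 0, 0, 0, -69984]] (rows listed top to bottom)


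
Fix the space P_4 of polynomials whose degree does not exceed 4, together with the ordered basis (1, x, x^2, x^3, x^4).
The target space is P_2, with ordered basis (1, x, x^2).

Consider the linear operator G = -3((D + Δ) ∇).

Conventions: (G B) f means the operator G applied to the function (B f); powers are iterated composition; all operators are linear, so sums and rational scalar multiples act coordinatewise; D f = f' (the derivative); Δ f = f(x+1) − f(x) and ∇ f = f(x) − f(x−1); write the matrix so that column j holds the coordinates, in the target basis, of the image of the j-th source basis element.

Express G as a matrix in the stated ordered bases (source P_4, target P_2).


image of 1: 0
image of x: 0
image of x^2: -12
image of x^3: -36x + 9
image of x^4: -72x^2 + 36x - 18
each image's coordinates form column j of the matrix

the matrix is [[0, 0, -12, 9, -18]; [0, 0, 0, -36, 36]; [0, 0, 0, 0, -72]] (rows listed top to bottom)


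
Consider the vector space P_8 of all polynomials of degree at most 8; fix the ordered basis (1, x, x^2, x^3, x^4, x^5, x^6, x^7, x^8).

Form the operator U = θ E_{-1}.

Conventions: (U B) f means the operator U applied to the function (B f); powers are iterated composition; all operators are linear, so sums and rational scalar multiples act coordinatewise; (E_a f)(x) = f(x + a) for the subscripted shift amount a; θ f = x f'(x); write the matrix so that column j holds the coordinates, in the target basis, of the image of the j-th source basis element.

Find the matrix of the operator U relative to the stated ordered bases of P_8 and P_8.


image of 1: 0
image of x: x
image of x^2: 2x^2 - 2x
image of x^3: 3x^3 - 6x^2 + 3x
image of x^4: 4x^4 - 12x^3 + 12x^2 - 4x
image of x^5: 5x^5 - 20x^4 + 30x^3 - 20x^2 + 5x
image of x^6: 6x^6 - 30x^5 + 60x^4 - 60x^3 + 30x^2 - 6x
image of x^7: 7x^7 - 42x^6 + 105x^5 - 140x^4 + 105x^3 - 42x^2 + 7x
image of x^8: 8x^8 - 56x^7 + 168x^6 - 280x^5 + 280x^4 - 168x^3 + 56x^2 - 8x
each image's coordinates form column j of the matrix

the matrix is [[0, 0, 0, 0, 0, 0, 0, 0, 0]; [0, 1, -2, 3, -4, 5, -6, 7, -8]; [0, 0, 2, -6, 12, -20, 30, -42, 56]; [0, 0, 0, 3, -12, 30, -60, 105, -168]; [0, 0, 0, 0, 4, -20, 60, -140, 280]; [0, 0, 0, 0, 0, 5, -30, 105, -280]; [0, 0, 0, 0, 0, 0, 6, -42, 168]; [0, 0, 0, 0, 0, 0, 0, 7, -56]; [0, 0, 0, 0, 0, 0, 0, 0, 8]] (rows listed top to bottom)


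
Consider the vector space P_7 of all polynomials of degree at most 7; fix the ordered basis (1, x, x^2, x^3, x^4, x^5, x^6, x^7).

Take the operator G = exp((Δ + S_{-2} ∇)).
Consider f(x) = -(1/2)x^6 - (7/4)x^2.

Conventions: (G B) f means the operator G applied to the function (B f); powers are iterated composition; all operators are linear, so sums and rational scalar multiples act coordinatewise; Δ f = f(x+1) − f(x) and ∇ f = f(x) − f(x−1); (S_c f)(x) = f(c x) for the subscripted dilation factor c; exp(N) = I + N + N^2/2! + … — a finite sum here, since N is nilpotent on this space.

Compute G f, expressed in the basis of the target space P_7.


order-1 term: 93x^5 + (225/2)x^4 + 70x^3 + (45/2)x^2 + (13/2)x
order-2 term: (7905/2)x^4 + 2610x^3 + (3675/2)x^2 + 765x + 339/2
order-3 term: -36890x^3 - 10665x^2 + 1335x + 2250
order-4 term: -(276675/2)x^2 - 77670x - 35555/2
order-5 term: 55335x - 31068
order-6 term: 18445
the series for exp((Δ + S_{-2} ∇)) f terminates at order 6
exp((Δ + S_{-2} ∇)) f = -(1/2)x^6 + 93x^5 + 4065x^4 - 34210x^3 - (588577/4)x^2 - (40457/2)x - 27981

g(x) = -(1/2)x^6 + 93x^5 + 4065x^4 - 34210x^3 - (588577/4)x^2 - (40457/2)x - 27981


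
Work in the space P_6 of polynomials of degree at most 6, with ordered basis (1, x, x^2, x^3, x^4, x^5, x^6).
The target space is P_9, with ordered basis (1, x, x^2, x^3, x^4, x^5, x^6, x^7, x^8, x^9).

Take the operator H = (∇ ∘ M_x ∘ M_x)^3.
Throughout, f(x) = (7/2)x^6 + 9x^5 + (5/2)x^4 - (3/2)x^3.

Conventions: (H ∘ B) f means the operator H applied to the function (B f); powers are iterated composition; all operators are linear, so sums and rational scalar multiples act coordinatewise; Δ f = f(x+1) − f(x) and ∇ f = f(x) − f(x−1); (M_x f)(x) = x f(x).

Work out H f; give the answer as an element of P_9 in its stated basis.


M_x f = (7/2)x^7 + 9x^6 + (5/2)x^5 - (3/2)x^4
M_x M_x f = (7/2)x^8 + 9x^7 + (5/2)x^6 - (3/2)x^5
∇ M_x M_x f = 28x^7 - 35x^6 + 22x^5 + 25x^4 - 54x^3 + (77/2)x^2 - (25/2)x + 3/2
M_x (∇ ∘ M_x ∘ M_x) f = 28x^8 - 35x^7 + 22x^6 + 25x^5 - 54x^4 + (77/2)x^3 - (25/2)x^2 + (3/2)x
M_x M_x (∇ ∘ M_x ∘ M_x) f = 28x^9 - 35x^8 + 22x^7 + 25x^6 - 54x^5 + (77/2)x^4 - (25/2)x^3 + (3/2)x^2
∇ M_x M_x (∇ ∘ M_x ∘ M_x) f = 252x^8 - 1288x^7 + 3486x^6 - 5800x^5 + 6103x^4 - 3888x^3 + (2533/2)x^2 - (143/2)x - 93/2
M_x (∇ ∘ M_x ∘ M_x) (∇ ∘ M_x ∘ M_x) f = 252x^9 - 1288x^8 + 3486x^7 - 5800x^6 + 6103x^5 - 3888x^4 + (2533/2)x^3 - (143/2)x^2 - (93/2)x
M_x M_x (∇ ∘ M_x ∘ M_x) (∇ ∘ M_x ∘ M_x) f = 252x^10 - 1288x^9 + 3486x^8 - 5800x^7 + 6103x^6 - 3888x^5 + (2533/2)x^4 - (143/2)x^3 - (93/2)x^2
∇ M_x M_x (∇ ∘ M_x ∘ M_x) (∇ ∘ M_x ∘ M_x) f = 2520x^9 - 22932x^8 + 104496x^7 - 299320x^6 + 579426x^5 - 773213x^4 + 702654x^3 - (830709/2)x^2 + (287691/2)x - 44217/2

the image equals g(x) = 2520x^9 - 22932x^8 + 104496x^7 - 299320x^6 + 579426x^5 - 773213x^4 + 702654x^3 - (830709/2)x^2 + (287691/2)x - 44217/2


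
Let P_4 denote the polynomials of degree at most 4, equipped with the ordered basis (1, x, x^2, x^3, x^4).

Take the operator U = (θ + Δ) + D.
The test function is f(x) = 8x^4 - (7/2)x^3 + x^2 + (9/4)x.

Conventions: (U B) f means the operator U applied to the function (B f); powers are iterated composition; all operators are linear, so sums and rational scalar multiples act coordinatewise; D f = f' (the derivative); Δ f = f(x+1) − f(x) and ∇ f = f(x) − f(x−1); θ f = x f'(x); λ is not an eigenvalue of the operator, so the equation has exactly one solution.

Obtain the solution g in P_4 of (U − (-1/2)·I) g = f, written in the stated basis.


write g with unknown coordinates in the stated basis and equate coefficients in (U − (-1/2)·I) g = f
solving from the highest basis element down gives g = (16/9)x^4 - (319/63)x^3 + (58/7)x^2 - (5749/378)x + 9608/189
check: U g = (64/9)x^4 - (61/63)x^3 - (22/7)x^2 + (3725/378)x - 4804/189
so U g − (-1/2)·g = 8x^4 - (7/2)x^3 + x^2 + (9/4)x = f ✓

g(x) = (16/9)x^4 - (319/63)x^3 + (58/7)x^2 - (5749/378)x + 9608/189


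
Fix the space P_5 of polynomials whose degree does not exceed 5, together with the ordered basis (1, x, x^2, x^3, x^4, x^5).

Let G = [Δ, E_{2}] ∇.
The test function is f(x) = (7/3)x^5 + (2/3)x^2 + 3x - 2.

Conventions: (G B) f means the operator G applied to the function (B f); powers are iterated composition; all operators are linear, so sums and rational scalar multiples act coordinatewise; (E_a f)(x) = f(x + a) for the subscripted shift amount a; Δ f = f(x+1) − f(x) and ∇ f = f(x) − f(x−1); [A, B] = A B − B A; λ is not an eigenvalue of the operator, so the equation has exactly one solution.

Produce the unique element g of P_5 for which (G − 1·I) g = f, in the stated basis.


write g with unknown coordinates in the stated basis and equate coefficients in (G − 1·I) g = f
solving from the highest basis element down gives g = -(7/3)x^5 - (2/3)x^2 - 3x + 2
check: G g = 0
so G g − 1·g = (7/3)x^5 + (2/3)x^2 + 3x - 2 = f ✓

the result is g(x) = -(7/3)x^5 - (2/3)x^2 - 3x + 2


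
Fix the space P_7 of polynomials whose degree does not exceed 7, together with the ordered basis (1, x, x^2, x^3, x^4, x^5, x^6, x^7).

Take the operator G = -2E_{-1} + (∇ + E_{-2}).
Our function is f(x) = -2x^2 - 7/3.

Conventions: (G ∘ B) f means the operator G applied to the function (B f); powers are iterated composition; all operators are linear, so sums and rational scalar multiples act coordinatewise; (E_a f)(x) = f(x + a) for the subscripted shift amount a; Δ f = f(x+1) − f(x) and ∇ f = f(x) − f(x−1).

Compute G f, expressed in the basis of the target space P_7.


the result is g(x) = 2x^2 - 4x + 1/3

E_{-1} f = -2x^2 + 4x - 13/3
(-2E_{-1}) f = 4x^2 - 8x + 26/3
∇ f = -4x + 2
E_{-2} f = -2x^2 + 8x - 31/3
(∇ + E_{-2}) f = -2x^2 + 4x - 25/3
(-2E_{-1} + (∇ + E_{-2})) f = 2x^2 - 4x + 1/3


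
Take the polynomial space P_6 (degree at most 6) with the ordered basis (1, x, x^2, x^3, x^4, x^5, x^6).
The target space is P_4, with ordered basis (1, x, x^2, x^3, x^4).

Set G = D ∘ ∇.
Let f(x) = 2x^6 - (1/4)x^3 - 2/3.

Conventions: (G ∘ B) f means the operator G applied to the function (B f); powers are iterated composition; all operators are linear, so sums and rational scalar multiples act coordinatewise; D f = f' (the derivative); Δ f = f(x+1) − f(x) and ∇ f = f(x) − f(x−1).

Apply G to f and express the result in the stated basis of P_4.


g(x) = 60x^4 - 120x^3 + 120x^2 - (123/2)x + 51/4

∇ f = 12x^5 - 30x^4 + 40x^3 - (123/4)x^2 + (51/4)x - 9/4
D ∇ f = 60x^4 - 120x^3 + 120x^2 - (123/2)x + 51/4


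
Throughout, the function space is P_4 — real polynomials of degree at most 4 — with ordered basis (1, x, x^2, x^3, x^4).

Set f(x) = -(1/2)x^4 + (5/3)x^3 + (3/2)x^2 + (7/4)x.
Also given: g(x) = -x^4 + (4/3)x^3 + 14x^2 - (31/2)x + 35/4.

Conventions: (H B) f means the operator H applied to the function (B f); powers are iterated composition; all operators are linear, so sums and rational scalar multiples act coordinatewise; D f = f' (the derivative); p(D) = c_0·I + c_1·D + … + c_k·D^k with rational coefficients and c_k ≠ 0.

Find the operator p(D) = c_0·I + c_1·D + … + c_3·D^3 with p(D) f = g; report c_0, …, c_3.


p(D) = 2·I + D − D^2 + D^3, i.e. c_0 = 2, c_1 = 1, c_2 = -1, c_3 = 1

D^0 f = -(1/2)x^4 + (5/3)x^3 + (3/2)x^2 + (7/4)x
D^1 f = -2x^3 + 5x^2 + 3x + 7/4
D^2 f = -6x^2 + 10x + 3
D^3 f = -12x + 10
matching coefficients of g against c_0 f + c_1 Df + … from the top degree down determines the c_i
solution: c_0 = 2, c_1 = 1, c_2 = -1, c_3 = 1
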